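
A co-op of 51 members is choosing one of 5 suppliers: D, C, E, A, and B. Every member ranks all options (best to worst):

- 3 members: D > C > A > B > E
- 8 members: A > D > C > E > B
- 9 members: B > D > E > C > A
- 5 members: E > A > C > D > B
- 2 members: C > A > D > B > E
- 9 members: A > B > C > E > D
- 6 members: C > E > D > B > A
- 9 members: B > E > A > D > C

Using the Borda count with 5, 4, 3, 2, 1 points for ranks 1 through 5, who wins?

D: 3·5 + 8·4 + 9·4 + 5·2 + 2·3 + 9·1 + 6·3 + 9·2 = 144
C: 3·4 + 8·3 + 9·2 + 5·3 + 2·5 + 9·3 + 6·5 + 9·1 = 145
E: 3·1 + 8·2 + 9·3 + 5·5 + 2·1 + 9·2 + 6·4 + 9·4 = 151
A: 3·3 + 8·5 + 9·1 + 5·4 + 2·4 + 9·5 + 6·1 + 9·3 = 164
B: 3·2 + 8·1 + 9·5 + 5·1 + 2·2 + 9·4 + 6·2 + 9·5 = 161
A has the highest Borda score (164).

A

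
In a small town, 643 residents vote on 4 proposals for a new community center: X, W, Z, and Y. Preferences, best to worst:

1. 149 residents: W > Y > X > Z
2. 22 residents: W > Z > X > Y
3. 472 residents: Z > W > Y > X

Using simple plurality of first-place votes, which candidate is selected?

Z

First-place votes: X 0, W 171, Z 472, Y 0.
Z has the most first-place votes.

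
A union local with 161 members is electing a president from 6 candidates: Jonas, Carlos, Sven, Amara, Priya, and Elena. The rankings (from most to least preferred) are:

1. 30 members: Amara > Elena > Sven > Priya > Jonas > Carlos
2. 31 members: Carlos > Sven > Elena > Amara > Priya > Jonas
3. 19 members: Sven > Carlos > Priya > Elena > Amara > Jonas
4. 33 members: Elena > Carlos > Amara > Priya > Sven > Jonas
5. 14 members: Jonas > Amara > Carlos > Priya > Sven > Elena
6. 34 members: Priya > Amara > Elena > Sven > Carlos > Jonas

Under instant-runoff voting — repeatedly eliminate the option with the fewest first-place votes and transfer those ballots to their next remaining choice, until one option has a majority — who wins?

Carlos

Round 1: Jonas 14, Carlos 31, Sven 19, Amara 30, Priya 34, Elena 33. Eliminate Jonas.
Round 2: Carlos 31, Sven 19, Amara 44, Priya 34, Elena 33. Eliminate Sven.
Round 3: Carlos 50, Amara 44, Priya 34, Elena 33. Eliminate Elena.
Round 4: Carlos 83, Amara 44, Priya 34. Carlos has a majority.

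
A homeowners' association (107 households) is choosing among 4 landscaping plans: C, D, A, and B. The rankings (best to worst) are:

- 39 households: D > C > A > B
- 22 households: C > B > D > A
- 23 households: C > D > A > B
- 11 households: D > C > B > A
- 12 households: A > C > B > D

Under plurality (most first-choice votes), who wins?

First-place votes: C 45, D 50, A 12, B 0.
D has the most first-place votes.

D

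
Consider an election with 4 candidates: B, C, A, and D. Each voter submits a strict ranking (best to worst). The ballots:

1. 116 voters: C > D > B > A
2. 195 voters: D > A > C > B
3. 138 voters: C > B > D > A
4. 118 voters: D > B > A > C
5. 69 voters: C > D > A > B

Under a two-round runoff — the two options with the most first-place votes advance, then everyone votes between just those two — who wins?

C

Round 1 first-place votes: B 0, C 323, A 0, D 313.
C and D advance.
Runoff: C is preferred to D by 323 voters; D by 313.
C wins the runoff.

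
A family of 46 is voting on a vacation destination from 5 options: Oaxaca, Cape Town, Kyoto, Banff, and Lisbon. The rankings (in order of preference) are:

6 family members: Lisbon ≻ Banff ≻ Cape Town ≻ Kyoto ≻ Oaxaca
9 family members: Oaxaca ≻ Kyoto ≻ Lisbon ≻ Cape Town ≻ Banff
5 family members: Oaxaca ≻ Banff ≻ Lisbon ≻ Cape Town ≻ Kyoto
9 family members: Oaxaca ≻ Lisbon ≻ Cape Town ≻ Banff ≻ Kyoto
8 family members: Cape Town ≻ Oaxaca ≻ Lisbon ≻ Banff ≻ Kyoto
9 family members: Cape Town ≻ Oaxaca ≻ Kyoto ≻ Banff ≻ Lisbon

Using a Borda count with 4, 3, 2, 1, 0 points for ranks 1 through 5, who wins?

Oaxaca: 6·0 + 9·4 + 5·4 + 9·4 + 8·3 + 9·3 = 143
Cape Town: 6·2 + 9·1 + 5·1 + 9·2 + 8·4 + 9·4 = 112
Kyoto: 6·1 + 9·3 + 5·0 + 9·0 + 8·0 + 9·2 = 51
Banff: 6·3 + 9·0 + 5·3 + 9·1 + 8·1 + 9·1 = 59
Lisbon: 6·4 + 9·2 + 5·2 + 9·3 + 8·2 + 9·0 = 95
Oaxaca has the highest Borda score (143).

Oaxaca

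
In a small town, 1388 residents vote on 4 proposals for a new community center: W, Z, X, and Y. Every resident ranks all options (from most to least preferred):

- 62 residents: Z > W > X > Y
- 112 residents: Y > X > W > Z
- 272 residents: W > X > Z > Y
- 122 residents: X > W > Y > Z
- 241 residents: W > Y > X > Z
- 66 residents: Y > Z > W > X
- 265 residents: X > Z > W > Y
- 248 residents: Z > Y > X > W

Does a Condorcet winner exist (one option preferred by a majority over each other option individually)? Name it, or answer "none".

X

X vs W: 747–641 for X.
X vs Z: 1012–376 for X.
X vs Y: 721–667 for X.
X beats every other option head-to-head.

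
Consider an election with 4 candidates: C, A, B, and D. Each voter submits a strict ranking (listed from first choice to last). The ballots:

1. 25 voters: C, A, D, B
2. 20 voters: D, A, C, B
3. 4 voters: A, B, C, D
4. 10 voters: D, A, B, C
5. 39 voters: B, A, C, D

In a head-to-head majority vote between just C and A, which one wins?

Voters preferring C to A: 25; preferring A to C: 73.
A wins the head-to-head.

A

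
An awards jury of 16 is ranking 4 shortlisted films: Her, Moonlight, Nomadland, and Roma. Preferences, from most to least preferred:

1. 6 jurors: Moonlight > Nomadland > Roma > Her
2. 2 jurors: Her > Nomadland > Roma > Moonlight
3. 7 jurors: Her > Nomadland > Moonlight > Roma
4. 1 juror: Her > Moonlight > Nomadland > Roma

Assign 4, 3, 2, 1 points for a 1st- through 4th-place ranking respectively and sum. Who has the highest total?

Nomadland

Her: 6·1 + 2·4 + 7·4 + 1·4 = 46
Moonlight: 6·4 + 2·1 + 7·2 + 1·3 = 43
Nomadland: 6·3 + 2·3 + 7·3 + 1·2 = 47
Roma: 6·2 + 2·2 + 7·1 + 1·1 = 24
Nomadland has the highest Borda score (47).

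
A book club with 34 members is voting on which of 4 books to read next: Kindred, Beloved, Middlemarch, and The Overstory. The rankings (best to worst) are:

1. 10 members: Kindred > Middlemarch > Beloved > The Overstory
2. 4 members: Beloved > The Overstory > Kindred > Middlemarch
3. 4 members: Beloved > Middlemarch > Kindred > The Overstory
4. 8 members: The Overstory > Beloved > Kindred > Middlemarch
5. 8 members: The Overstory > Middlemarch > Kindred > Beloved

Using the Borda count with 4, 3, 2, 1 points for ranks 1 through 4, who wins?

The Overstory

Kindred: 10·4 + 4·2 + 4·2 + 8·2 + 8·2 = 88
Beloved: 10·2 + 4·4 + 4·4 + 8·3 + 8·1 = 84
Middlemarch: 10·3 + 4·1 + 4·3 + 8·1 + 8·3 = 78
The Overstory: 10·1 + 4·3 + 4·1 + 8·4 + 8·4 = 90
The Overstory has the highest Borda score (90).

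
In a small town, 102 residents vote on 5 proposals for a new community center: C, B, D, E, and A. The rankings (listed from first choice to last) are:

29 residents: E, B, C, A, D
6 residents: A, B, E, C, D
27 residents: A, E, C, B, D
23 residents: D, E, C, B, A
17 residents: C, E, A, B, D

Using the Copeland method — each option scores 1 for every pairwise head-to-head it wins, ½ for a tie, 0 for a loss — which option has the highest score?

C: beats B, D, and A; loses to E → score 3.
B: beats D and A; loses to C and E → score 2.
D: loses to C, B, E, and A → score 0.
E: beats C, B, D, and A → score 4.
A: beats D; loses to C, B, and E → score 1.
E has the best pairwise record.

E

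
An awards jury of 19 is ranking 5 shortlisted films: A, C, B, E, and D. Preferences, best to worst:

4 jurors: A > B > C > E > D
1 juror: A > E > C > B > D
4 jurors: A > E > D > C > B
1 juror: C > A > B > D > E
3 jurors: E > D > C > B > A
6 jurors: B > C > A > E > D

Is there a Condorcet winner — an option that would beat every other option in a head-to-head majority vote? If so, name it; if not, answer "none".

none

Checking pairwise contests:
C beats A 10–9.
B beats C 10–9.
A beats B 10–9.
A beats E 16–3.
A beats D 16–3.
Every option loses at least one head-to-head, so there is no Condorcet winner.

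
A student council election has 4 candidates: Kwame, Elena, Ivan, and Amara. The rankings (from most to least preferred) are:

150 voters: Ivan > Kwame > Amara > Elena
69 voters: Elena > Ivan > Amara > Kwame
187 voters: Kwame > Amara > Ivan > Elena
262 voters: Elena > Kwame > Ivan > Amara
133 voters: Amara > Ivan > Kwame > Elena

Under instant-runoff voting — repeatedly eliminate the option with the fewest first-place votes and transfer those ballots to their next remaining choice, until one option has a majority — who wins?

Round 1: Kwame 187, Elena 331, Ivan 150, Amara 133. Eliminate Amara.
Round 2: Kwame 187, Elena 331, Ivan 283. Eliminate Kwame.
Round 3: Elena 331, Ivan 470. Ivan has a majority.

Ivan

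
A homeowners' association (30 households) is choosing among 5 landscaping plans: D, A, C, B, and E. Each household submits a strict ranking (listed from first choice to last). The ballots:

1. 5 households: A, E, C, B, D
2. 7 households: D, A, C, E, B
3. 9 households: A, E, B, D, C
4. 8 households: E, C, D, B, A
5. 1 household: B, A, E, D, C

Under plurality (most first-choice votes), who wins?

First-place votes: D 7, A 14, C 0, B 1, E 8.
A has the most first-place votes.

A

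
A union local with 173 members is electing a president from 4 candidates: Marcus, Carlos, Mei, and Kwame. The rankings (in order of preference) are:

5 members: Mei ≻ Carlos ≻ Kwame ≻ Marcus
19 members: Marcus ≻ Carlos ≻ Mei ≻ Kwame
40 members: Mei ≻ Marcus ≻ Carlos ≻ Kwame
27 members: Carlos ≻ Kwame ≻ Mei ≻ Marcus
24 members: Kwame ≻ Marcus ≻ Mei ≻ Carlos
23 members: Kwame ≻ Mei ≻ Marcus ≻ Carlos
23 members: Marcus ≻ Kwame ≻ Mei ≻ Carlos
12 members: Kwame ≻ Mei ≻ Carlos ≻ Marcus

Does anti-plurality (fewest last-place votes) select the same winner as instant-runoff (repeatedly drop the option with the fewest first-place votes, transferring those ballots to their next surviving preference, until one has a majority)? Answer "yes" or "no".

no

Anti-plurality — last-place votes: Marcus 44, Carlos 70, Mei 0, Kwame 59. Winner: Mei.
Instant-runoff — R1 Marcus 42, Carlos 27, Mei 45, Kwame 59 (Carlos out); R2 Marcus 42, Mei 45, Kwame 86 (Marcus out); R3 Mei 64, Kwame 109 (Kwame winner). Winner: Kwame.
The two methods disagree.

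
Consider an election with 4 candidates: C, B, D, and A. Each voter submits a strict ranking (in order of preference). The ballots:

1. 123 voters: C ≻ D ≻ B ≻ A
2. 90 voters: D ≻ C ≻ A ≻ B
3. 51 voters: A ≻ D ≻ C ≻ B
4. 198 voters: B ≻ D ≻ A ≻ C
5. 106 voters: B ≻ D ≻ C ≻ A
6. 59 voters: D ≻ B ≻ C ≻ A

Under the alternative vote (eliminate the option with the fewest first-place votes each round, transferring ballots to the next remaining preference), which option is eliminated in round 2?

C

Round 1: C 123, B 304, D 149, A 51. Eliminate A.
Round 2: C 123, B 304, D 200. Eliminate C.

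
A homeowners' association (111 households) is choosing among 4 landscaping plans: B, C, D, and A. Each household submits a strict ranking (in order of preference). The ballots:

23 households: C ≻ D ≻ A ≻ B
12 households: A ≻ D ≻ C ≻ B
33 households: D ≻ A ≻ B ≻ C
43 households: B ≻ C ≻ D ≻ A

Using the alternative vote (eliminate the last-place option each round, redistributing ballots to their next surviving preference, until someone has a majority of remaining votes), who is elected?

D

Round 1: B 43, C 23, D 33, A 12. Eliminate A.
Round 2: B 43, C 23, D 45. Eliminate C.
Round 3: B 43, D 68. D has a majority.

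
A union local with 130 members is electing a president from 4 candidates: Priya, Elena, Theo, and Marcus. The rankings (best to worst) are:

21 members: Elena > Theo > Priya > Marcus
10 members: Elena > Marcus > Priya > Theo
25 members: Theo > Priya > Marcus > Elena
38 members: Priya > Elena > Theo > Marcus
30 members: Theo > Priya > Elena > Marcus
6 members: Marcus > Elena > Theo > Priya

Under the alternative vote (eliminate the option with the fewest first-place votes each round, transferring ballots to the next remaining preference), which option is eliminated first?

Round 1: Priya 38, Elena 31, Theo 55, Marcus 6. Eliminate Marcus.

Marcus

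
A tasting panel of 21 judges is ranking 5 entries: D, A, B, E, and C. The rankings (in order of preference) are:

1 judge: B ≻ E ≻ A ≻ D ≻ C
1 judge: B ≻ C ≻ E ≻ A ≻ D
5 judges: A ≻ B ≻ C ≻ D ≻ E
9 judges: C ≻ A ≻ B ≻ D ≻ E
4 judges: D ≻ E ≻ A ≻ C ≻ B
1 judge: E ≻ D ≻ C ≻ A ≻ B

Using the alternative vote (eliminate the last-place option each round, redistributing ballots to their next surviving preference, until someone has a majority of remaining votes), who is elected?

C

Round 1: D 4, A 5, B 2, E 1, C 9. Eliminate E.
Round 2: D 5, A 5, B 2, C 9. Eliminate B.
Round 3: D 5, A 6, C 10. Eliminate D.
Round 4: A 10, C 11. C has a majority.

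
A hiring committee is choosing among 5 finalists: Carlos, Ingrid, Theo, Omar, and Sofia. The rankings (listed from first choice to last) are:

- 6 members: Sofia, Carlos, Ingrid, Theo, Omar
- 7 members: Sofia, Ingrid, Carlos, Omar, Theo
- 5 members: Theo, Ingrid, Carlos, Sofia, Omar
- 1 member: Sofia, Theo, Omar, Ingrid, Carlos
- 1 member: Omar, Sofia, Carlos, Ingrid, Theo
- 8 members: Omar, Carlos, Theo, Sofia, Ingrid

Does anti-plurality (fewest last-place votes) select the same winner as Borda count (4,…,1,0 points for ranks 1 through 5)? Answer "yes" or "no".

yes

Anti-plurality — last-place votes: Carlos 1, Ingrid 8, Theo 8, Omar 11, Sofia 0. Winner: Sofia.
Borda — scores: Carlos 68, Ingrid 50, Theo 45, Omar 45, Sofia 72. Winner: Sofia.
The two methods agree.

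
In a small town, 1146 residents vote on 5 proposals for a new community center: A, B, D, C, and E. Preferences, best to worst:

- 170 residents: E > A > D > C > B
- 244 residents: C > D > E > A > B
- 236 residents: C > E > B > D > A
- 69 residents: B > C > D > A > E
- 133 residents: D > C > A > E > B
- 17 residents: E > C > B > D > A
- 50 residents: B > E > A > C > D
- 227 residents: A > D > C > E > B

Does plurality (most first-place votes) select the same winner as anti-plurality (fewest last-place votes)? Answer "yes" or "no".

yes

Plurality — first-place votes: A 227, B 119, D 133, C 480, E 187. Winner: C.
Anti-plurality — last-place votes: A 253, B 774, D 50, C 0, E 69. Winner: C.
The two methods agree.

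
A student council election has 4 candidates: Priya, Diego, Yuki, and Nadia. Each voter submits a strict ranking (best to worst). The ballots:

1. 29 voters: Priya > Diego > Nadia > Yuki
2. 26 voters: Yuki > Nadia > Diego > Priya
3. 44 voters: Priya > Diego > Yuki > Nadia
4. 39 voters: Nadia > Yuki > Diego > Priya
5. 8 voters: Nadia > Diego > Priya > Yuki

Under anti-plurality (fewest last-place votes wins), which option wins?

Diego

Last-place votes: Priya 65, Diego 0, Yuki 37, Nadia 44.
Diego is ranked last by the fewest voters, so Diego wins.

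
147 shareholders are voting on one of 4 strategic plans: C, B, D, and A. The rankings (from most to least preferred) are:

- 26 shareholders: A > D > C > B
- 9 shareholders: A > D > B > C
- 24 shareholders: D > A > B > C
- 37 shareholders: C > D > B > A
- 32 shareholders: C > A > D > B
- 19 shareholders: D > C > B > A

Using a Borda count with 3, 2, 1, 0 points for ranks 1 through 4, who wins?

D

C: 26·1 + 9·0 + 24·0 + 37·3 + 32·3 + 19·2 = 271
B: 26·0 + 9·1 + 24·1 + 37·1 + 32·0 + 19·1 = 89
D: 26·2 + 9·2 + 24·3 + 37·2 + 32·1 + 19·3 = 305
A: 26·3 + 9·3 + 24·2 + 37·0 + 32·2 + 19·0 = 217
D has the highest Borda score (305).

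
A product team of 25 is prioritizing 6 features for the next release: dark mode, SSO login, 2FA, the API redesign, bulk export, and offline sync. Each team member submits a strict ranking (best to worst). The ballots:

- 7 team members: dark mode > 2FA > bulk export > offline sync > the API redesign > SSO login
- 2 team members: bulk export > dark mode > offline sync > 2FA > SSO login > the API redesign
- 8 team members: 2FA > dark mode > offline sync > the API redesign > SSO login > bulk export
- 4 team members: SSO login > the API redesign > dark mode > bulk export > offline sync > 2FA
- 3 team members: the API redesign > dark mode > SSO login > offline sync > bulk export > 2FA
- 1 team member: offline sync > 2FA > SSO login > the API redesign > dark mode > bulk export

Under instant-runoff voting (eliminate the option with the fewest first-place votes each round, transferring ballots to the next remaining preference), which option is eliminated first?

offline sync

Round 1: dark mode 7, SSO login 4, 2FA 8, the API redesign 3, bulk export 2, offline sync 1. Eliminate offline sync.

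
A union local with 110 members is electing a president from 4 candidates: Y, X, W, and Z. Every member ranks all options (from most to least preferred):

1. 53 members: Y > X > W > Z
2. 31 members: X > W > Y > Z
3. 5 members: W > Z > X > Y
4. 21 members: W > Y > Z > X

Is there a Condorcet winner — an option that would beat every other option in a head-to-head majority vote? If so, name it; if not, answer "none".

none

Checking pairwise contests:
W beats Y 57–53.
Y beats X 74–36.
X beats W 84–26.
Y beats Z 105–5.
Every option loses at least one head-to-head, so there is no Condorcet winner.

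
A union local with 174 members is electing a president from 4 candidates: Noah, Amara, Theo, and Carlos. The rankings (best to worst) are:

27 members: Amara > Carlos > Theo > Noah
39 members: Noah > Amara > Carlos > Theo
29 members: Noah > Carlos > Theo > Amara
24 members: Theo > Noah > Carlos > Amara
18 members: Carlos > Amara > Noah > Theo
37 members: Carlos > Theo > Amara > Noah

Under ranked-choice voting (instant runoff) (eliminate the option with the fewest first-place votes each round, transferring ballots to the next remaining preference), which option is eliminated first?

Round 1: Noah 68, Amara 27, Theo 24, Carlos 55. Eliminate Theo.

Theo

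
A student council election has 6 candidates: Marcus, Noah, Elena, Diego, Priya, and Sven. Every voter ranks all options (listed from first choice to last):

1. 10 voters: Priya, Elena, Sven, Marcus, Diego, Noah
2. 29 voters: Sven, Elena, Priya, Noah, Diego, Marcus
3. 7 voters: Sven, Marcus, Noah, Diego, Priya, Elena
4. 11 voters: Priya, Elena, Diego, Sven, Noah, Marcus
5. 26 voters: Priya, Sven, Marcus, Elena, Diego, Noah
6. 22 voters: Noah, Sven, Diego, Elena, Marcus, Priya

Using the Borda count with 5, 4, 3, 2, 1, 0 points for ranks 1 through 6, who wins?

Sven

Marcus: 10·2 + 29·0 + 7·4 + 11·0 + 26·3 + 22·1 = 148
Noah: 10·0 + 29·2 + 7·3 + 11·1 + 26·0 + 22·5 = 200
Elena: 10·4 + 29·4 + 7·0 + 11·4 + 26·2 + 22·2 = 296
Diego: 10·1 + 29·1 + 7·2 + 11·3 + 26·1 + 22·3 = 178
Priya: 10·5 + 29·3 + 7·1 + 11·5 + 26·5 + 22·0 = 329
Sven: 10·3 + 29·5 + 7·5 + 11·2 + 26·4 + 22·4 = 424
Sven has the highest Borda score (424).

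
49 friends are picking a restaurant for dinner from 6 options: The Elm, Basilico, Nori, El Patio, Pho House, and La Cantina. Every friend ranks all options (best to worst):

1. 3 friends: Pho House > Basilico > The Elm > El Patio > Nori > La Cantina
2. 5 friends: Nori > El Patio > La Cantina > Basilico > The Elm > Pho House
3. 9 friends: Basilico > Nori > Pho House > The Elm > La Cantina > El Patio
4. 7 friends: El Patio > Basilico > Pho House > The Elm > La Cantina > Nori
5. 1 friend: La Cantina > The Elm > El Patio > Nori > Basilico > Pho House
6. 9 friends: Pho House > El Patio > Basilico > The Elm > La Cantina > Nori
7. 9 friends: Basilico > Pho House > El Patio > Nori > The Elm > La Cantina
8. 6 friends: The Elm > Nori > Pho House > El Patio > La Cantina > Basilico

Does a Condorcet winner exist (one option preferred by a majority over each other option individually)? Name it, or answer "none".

none

Checking pairwise contests:
Basilico beats The Elm 42–7.
El Patio beats Basilico 28–21.
The Elm beats Nori 26–23.
Pho House beats El Patio 36–13.
Basilico beats Pho House 31–18.
The Elm beats La Cantina 43–6.
Every option loses at least one head-to-head, so there is no Condorcet winner.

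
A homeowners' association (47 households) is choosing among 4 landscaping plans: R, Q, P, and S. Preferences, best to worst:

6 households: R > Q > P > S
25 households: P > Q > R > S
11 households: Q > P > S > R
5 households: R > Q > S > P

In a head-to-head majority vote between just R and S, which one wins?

R

Voters preferring R to S: 36; preferring S to R: 11.
R wins the head-to-head.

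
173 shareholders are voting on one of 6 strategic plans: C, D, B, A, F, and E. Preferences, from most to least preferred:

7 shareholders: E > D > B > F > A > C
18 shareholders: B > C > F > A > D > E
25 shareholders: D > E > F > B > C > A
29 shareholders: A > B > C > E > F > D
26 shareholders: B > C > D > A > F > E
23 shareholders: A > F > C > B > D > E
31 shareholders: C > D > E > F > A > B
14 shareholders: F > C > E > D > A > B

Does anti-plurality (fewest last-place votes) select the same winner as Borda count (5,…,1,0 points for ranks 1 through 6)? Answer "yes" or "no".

Anti-plurality — last-place votes: C 7, D 29, B 45, A 25, F 0, E 67. Winner: F.
Borda — scores: C 568, D 424, B 453, A 400, F 422, E 328. Winner: C.
The two methods disagree.

no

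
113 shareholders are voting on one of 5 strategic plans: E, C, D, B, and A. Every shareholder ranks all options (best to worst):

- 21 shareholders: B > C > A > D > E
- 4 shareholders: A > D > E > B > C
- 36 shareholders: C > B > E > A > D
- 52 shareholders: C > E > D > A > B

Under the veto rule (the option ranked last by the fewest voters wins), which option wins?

Last-place votes: E 21, C 4, D 36, B 52, A 0.
A is ranked last by the fewest voters, so A wins.

A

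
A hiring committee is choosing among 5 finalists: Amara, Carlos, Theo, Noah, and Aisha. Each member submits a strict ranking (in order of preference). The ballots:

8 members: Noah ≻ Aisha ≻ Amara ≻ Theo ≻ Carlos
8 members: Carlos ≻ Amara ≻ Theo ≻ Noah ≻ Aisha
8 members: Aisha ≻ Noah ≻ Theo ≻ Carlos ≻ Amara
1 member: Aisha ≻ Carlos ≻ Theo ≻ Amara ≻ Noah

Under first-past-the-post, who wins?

Aisha

First-place votes: Amara 0, Carlos 8, Theo 0, Noah 8, Aisha 9.
Aisha has the most first-place votes.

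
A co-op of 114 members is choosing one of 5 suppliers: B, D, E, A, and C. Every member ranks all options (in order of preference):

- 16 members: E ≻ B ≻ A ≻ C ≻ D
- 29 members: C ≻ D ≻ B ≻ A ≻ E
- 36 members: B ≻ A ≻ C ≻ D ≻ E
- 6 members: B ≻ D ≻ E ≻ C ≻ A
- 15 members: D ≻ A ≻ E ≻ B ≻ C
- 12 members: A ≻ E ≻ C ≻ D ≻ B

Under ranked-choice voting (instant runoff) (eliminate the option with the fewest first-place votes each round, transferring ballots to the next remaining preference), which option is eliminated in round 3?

C

Round 1: B 42, D 15, E 16, A 12, C 29. Eliminate A.
Round 2: B 42, D 15, E 28, C 29. Eliminate D.
Round 3: B 42, E 43, C 29. Eliminate C.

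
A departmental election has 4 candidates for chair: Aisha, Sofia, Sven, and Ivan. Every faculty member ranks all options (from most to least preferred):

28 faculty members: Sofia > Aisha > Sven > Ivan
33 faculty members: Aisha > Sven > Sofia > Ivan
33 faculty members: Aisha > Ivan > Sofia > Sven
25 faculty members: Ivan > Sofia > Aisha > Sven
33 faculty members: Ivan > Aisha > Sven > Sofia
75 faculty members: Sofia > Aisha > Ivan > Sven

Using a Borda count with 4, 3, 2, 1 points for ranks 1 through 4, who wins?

Aisha

Aisha: 28·3 + 33·4 + 33·4 + 25·2 + 33·3 + 75·3 = 722
Sofia: 28·4 + 33·2 + 33·2 + 25·3 + 33·1 + 75·4 = 652
Sven: 28·2 + 33·3 + 33·1 + 25·1 + 33·2 + 75·1 = 354
Ivan: 28·1 + 33·1 + 33·3 + 25·4 + 33·4 + 75·2 = 542
Aisha has the highest Borda score (722).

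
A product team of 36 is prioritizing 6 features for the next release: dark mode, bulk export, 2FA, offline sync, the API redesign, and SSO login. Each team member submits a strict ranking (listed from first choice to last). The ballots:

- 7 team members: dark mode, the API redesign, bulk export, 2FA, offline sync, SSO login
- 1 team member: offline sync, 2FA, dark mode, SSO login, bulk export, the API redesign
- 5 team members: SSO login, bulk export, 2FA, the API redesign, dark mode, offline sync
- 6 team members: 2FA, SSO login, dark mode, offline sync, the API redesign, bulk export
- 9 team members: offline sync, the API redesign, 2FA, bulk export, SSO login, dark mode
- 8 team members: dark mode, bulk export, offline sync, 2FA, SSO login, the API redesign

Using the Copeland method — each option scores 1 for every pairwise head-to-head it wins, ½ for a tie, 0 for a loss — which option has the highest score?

2FA

dark mode: beats bulk export, offline sync, and the API redesign; loses to 2FA and SSO login → score 3.
bulk export: beats 2FA, offline sync, and SSO login; loses to dark mode and the API redesign → score 3.
2FA: beats dark mode, the API redesign, and SSO login; ties offline sync; loses to bulk export → score 3.5.
offline sync: beats the API redesign and SSO login; ties 2FA; loses to dark mode and bulk export → score 2.5.
the API redesign: beats bulk export; loses to dark mode, 2FA, offline sync, and SSO login → score 1.
SSO login: beats dark mode and the API redesign; loses to bulk export, 2FA, and offline sync → score 2.
2FA has the best pairwise record.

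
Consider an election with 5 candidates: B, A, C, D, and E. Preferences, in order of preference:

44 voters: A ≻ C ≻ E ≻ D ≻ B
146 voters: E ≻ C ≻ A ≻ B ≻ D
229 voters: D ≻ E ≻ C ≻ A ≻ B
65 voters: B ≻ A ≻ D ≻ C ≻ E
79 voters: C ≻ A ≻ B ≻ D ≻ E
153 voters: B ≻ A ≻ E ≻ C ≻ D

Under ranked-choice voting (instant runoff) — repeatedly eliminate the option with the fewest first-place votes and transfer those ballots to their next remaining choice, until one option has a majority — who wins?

B

Round 1: B 218, A 44, C 79, D 229, E 146. Eliminate A.
Round 2: B 218, C 123, D 229, E 146. Eliminate C.
Round 3: B 297, D 229, E 190. Eliminate E.
Round 4: B 443, D 273. B has a majority.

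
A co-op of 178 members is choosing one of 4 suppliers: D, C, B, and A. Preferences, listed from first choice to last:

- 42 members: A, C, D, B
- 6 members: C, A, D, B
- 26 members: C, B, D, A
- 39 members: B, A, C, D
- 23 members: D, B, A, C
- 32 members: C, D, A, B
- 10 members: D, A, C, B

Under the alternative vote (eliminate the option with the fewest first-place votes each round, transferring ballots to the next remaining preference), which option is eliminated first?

Round 1: D 33, C 64, B 39, A 42. Eliminate D.

D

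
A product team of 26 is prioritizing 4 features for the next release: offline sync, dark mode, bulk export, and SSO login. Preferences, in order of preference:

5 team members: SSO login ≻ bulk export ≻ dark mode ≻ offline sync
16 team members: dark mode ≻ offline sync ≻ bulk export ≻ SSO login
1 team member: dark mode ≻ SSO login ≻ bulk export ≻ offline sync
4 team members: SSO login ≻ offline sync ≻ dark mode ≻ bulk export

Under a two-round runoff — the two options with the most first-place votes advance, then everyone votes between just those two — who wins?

Round 1 first-place votes: offline sync 0, dark mode 17, bulk export 0, SSO login 9.
dark mode and SSO login advance.
Runoff: dark mode is preferred to SSO login by 17 voters; SSO login by 9.
dark mode wins the runoff.

dark mode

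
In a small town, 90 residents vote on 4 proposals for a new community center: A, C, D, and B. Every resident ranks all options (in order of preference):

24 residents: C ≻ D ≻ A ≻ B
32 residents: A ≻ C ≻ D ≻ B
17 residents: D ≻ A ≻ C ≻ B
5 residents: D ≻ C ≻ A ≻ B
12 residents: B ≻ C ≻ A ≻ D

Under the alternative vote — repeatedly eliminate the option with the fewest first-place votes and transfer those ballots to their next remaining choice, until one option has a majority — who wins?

A

Round 1: A 32, C 24, D 22, B 12. Eliminate B.
Round 2: A 32, C 36, D 22. Eliminate D.
Round 3: A 49, C 41. A has a majority.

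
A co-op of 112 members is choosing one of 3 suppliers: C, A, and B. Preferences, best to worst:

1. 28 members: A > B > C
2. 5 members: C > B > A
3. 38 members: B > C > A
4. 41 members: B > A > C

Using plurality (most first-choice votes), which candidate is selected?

First-place votes: C 5, A 28, B 79.
B has the most first-place votes.

B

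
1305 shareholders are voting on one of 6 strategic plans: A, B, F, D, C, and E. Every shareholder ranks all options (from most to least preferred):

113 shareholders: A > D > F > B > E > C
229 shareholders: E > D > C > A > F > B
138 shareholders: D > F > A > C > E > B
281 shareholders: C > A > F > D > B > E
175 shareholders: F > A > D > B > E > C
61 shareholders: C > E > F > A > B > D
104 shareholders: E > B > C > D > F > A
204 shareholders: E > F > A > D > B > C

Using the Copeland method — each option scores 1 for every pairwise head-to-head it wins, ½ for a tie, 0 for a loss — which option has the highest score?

A: beats B, D, and E; loses to F and C → score 3.
B: loses to A, F, D, C, and E → score 0.
F: beats A, B, D, and E; loses to C → score 4.
D: beats B, C, and E; loses to A and F → score 3.
C: beats A, B, and F; loses to D and E → score 3.
E: beats B and C; loses to A, F, and D → score 2.
F has the best pairwise record.

F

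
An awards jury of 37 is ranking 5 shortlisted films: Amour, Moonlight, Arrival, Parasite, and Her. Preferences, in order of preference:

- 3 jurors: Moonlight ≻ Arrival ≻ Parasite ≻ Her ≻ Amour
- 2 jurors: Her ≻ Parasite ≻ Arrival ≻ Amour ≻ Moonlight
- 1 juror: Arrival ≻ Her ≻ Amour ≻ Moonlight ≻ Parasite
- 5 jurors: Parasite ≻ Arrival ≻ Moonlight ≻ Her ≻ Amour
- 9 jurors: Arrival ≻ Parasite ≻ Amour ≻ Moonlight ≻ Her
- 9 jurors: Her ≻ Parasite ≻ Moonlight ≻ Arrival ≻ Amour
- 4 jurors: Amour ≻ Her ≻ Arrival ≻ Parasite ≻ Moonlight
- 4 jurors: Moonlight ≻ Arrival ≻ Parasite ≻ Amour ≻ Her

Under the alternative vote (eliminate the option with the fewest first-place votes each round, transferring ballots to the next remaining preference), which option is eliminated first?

Amour

Round 1: Amour 4, Moonlight 7, Arrival 10, Parasite 5, Her 11. Eliminate Amour.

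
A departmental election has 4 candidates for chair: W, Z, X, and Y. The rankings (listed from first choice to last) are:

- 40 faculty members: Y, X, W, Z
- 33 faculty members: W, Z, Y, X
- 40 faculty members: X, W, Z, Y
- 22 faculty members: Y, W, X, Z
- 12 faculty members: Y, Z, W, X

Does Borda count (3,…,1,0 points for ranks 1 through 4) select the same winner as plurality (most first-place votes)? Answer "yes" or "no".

no

Borda — scores: W 275, Z 130, X 222, Y 255. Winner: W.
Plurality — first-place votes: W 33, Z 0, X 40, Y 74. Winner: Y.
The two methods disagree.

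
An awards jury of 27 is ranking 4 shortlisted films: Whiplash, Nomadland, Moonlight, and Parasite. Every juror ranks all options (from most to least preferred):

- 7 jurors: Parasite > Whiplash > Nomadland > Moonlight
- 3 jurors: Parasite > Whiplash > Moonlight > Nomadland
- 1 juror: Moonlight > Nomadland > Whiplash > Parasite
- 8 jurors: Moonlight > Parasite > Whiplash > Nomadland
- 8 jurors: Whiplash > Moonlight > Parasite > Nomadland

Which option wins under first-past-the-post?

Parasite

First-place votes: Whiplash 8, Nomadland 0, Moonlight 9, Parasite 10.
Parasite has the most first-place votes.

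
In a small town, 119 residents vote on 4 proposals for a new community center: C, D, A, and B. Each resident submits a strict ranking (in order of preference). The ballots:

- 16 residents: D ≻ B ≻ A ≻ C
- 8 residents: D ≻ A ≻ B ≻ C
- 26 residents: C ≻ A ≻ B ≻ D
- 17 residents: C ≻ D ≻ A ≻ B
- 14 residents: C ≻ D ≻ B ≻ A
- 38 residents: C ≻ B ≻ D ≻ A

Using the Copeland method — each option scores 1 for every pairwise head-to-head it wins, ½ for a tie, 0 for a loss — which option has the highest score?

C: beats D, A, and B → score 3.
D: beats A; loses to C and B → score 1.
A: loses to C, D, and B → score 0.
B: beats D and A; loses to C → score 2.
C has the best pairwise record.

C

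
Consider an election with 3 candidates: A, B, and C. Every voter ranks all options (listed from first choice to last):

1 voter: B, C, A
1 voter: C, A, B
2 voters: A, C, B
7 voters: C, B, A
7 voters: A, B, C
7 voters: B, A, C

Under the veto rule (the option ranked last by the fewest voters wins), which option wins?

Last-place votes: A 8, B 3, C 14.
B is ranked last by the fewest voters, so B wins.

B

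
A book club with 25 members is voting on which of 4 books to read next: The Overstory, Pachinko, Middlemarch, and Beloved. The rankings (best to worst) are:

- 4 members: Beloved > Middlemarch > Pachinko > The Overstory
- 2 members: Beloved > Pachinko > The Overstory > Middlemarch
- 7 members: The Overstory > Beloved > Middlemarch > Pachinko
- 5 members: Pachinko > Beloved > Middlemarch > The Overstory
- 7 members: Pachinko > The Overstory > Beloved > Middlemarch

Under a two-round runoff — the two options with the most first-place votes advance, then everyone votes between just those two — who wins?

Round 1 first-place votes: The Overstory 7, Pachinko 12, Middlemarch 0, Beloved 6.
Pachinko and The Overstory advance.
Runoff: Pachinko is preferred to The Overstory by 18 voters; The Overstory by 7.
Pachinko wins the runoff.

Pachinko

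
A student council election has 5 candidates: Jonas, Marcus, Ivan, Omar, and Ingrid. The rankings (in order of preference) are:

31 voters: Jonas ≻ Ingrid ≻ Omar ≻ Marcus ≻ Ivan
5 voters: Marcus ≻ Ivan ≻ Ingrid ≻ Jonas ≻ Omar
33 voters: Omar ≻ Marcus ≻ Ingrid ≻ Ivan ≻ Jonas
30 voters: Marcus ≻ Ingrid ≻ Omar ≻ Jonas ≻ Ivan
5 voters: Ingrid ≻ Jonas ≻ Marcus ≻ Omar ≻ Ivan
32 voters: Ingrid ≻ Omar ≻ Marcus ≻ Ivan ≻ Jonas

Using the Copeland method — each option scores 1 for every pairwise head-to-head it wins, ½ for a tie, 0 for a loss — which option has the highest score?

Jonas: loses to Marcus, Ivan, Omar, and Ingrid → score 0.
Marcus: beats Jonas and Ivan; ties Ingrid; loses to Omar → score 2.5.
Ivan: beats Jonas; loses to Marcus, Omar, and Ingrid → score 1.
Omar: beats Jonas, Marcus, and Ivan; loses to Ingrid → score 3.
Ingrid: beats Jonas, Ivan, and Omar; ties Marcus → score 3.5.
Ingrid has the best pairwise record.

Ingrid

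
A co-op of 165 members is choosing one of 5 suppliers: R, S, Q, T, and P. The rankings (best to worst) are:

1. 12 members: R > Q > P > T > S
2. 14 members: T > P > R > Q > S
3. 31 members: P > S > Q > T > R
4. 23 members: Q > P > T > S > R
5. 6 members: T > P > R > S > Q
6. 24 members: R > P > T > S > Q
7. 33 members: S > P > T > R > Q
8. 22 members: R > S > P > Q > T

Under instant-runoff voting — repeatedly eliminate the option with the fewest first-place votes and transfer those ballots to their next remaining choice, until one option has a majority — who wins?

P

Round 1: R 58, S 33, Q 23, T 20, P 31. Eliminate T.
Round 2: R 58, S 33, Q 23, P 51. Eliminate Q.
Round 3: R 58, S 33, P 74. Eliminate S.
Round 4: R 58, P 107. P has a majority.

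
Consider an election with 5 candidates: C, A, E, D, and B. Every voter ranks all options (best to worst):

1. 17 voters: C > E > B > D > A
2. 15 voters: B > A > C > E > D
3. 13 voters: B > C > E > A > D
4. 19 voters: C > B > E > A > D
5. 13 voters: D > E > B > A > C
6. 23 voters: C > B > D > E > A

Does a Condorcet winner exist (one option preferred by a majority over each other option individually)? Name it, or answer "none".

C

C vs A: 72–28 for C.
C vs E: 87–13 for C.
C vs D: 87–13 for C.
C vs B: 59–41 for C.
C beats every other option head-to-head.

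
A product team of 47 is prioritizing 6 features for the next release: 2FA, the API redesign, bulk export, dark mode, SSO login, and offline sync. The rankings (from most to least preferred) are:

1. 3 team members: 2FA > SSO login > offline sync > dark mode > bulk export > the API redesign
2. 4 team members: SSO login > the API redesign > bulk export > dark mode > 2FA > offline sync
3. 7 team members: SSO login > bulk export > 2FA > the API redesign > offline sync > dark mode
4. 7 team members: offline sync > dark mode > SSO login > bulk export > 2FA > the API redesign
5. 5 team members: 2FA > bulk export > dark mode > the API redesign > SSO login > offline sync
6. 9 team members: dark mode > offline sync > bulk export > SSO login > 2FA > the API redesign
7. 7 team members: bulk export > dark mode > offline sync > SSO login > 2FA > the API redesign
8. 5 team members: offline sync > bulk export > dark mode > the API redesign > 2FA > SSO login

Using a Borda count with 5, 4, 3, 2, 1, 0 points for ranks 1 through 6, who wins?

bulk export

2FA: 3·5 + 4·1 + 7·3 + 7·1 + 5·5 + 9·1 + 7·1 + 5·1 = 93
the API redesign: 3·0 + 4·4 + 7·2 + 7·0 + 5·2 + 9·0 + 7·0 + 5·2 = 50
bulk export: 3·1 + 4·3 + 7·4 + 7·2 + 5·4 + 9·3 + 7·5 + 5·4 = 159
dark mode: 3·2 + 4·2 + 7·0 + 7·4 + 5·3 + 9·5 + 7·4 + 5·3 = 145
SSO login: 3·4 + 4·5 + 7·5 + 7·3 + 5·1 + 9·2 + 7·2 + 5·0 = 125
offline sync: 3·3 + 4·0 + 7·1 + 7·5 + 5·0 + 9·4 + 7·3 + 5·5 = 133
bulk export has the highest Borda score (159).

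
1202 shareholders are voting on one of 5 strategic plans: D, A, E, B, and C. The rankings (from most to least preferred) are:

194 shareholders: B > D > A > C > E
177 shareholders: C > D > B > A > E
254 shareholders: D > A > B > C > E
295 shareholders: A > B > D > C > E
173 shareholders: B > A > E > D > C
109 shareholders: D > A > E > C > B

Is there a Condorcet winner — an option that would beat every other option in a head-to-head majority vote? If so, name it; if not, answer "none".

none

Checking pairwise contests:
B beats D 662–540.
D beats A 734–468.
D beats E 1029–173.
A beats B 658–544.
D beats C 1025–177.
Every option loses at least one head-to-head, so there is no Condorcet winner.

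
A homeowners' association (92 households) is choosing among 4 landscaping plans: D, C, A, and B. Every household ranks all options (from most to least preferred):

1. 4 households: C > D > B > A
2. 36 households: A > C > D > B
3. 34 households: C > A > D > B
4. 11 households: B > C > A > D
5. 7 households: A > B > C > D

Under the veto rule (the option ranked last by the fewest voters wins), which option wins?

C

Last-place votes: D 18, C 0, A 4, B 70.
C is ranked last by the fewest voters, so C wins.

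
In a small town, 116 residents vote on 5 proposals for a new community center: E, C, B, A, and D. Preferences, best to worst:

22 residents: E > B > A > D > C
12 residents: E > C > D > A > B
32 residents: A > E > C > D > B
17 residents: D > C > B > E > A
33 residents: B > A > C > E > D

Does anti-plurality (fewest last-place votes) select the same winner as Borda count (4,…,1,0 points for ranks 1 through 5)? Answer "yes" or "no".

no

Anti-plurality — last-place votes: E 0, C 22, B 44, A 17, D 33. Winner: E.
Borda — scores: E 282, C 217, B 232, A 283, D 146. Winner: A.
The two methods disagree.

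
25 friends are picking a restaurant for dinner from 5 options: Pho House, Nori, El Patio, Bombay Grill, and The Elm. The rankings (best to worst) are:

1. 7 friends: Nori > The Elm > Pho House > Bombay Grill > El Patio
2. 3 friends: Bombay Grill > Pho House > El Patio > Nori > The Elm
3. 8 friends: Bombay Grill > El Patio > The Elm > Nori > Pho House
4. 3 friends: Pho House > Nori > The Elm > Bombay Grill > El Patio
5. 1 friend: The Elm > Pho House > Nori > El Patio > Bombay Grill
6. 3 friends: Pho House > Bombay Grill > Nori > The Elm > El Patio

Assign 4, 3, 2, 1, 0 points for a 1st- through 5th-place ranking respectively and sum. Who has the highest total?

Pho House: 7·2 + 3·3 + 8·0 + 3·4 + 1·3 + 3·4 = 50
Nori: 7·4 + 3·1 + 8·1 + 3·3 + 1·2 + 3·2 = 56
El Patio: 7·0 + 3·2 + 8·3 + 3·0 + 1·1 + 3·0 = 31
Bombay Grill: 7·1 + 3·4 + 8·4 + 3·1 + 1·0 + 3·3 = 63
The Elm: 7·3 + 3·0 + 8·2 + 3·2 + 1·4 + 3·1 = 50
Bombay Grill has the highest Borda score (63).

Bombay Grill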